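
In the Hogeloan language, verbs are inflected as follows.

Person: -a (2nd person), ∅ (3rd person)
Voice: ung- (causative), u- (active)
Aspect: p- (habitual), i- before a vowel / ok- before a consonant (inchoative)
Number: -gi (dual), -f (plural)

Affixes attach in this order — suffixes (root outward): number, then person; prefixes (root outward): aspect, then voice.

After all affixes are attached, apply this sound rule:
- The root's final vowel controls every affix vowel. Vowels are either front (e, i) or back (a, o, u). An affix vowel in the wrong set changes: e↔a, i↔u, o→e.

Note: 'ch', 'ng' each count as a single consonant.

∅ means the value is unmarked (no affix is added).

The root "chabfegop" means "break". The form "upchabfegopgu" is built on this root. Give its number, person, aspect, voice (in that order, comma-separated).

Segment: u-p-chabfegop-gi.
number: -gi → dual.
person: ∅ → 3rd person.
aspect: p- → habitual.
voice: u- → active.

dual, 3rd person, habitual, active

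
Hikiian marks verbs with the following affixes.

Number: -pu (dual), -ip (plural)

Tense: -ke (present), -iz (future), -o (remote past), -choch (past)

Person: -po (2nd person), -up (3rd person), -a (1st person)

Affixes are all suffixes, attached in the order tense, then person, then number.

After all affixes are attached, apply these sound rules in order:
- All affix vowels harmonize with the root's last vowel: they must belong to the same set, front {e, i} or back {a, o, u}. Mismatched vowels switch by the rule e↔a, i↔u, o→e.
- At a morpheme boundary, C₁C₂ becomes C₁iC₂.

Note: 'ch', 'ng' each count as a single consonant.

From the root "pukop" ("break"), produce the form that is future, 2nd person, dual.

pukopuzipopu

Attach tense future -iz → pukopiz.
Attach person 2nd person -po → pukopizpo.
Attach number dual -pu → pukopizpopu.
Apply vowel harmony: pukopizpopu → pukopuzpopu.
Apply epenthesis: pukopuzpopu → pukopuzipopu.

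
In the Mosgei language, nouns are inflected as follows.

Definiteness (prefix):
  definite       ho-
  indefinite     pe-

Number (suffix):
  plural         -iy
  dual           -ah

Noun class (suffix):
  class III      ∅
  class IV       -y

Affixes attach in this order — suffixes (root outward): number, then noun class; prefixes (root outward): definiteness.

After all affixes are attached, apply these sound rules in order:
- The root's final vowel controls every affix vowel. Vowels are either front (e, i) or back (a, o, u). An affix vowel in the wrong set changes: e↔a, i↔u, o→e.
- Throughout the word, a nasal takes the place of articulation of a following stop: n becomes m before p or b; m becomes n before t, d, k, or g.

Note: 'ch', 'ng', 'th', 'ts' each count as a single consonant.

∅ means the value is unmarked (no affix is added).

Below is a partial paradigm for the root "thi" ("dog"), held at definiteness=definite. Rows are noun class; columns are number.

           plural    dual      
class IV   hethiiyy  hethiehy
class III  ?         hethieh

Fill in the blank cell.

Attach number plural -iy → thiiy.
Attach definiteness definite ho- → hothiiy.
noun class = class III: zero marking, form stays hothiiy.
Apply vowel harmony: hothiiy → hethiiy.
Nasal assimilation: no change.

hethiiy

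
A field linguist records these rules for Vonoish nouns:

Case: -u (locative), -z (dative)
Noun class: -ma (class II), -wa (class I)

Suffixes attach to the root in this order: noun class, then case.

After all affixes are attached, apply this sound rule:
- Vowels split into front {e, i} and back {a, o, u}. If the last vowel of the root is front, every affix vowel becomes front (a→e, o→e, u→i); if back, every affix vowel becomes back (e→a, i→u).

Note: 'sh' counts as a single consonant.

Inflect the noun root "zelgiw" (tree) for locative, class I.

Attach noun class class I -wa → zelgiwwa.
Attach case locative -u → zelgiwwau.
Apply vowel harmony: zelgiwwau → zelgiwwei.

zelgiwwei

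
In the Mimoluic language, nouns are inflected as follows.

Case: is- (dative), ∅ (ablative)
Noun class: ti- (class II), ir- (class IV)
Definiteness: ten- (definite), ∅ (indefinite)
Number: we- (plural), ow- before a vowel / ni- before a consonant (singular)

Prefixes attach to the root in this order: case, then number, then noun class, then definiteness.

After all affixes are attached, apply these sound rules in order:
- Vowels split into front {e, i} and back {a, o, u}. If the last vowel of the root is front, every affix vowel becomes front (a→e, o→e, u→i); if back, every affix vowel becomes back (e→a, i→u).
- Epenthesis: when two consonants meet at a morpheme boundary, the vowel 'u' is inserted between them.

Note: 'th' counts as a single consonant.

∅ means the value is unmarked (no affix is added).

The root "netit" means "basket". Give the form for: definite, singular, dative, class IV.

tenirewisunetit

Attach case dative is- → isnetit.
Attach number singular ow- (before vowel 'i') → owisnetit.
Attach noun class class IV ir- → irowisnetit.
Attach definiteness definite ten- → tenirowisnetit.
Apply vowel harmony: tenirowisnetit → tenirewisnetit.
Apply epenthesis: tenirewisnetit → tenirewisunetit.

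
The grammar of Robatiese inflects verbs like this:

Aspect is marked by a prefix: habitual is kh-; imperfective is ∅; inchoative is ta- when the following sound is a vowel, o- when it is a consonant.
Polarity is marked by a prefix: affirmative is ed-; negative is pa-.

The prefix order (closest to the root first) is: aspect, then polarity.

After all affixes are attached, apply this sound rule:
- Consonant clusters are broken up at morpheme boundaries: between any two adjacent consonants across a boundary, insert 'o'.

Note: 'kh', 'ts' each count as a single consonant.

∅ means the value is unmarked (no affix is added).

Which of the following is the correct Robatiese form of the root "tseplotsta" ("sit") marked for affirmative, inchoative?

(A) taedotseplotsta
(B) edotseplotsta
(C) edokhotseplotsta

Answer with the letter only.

B

Attach aspect inchoative o- (before consonant 'ts') → otseplotsta.
Attach polarity affirmative ed- → edotseplotsta.
Epenthesis: no change.
So the correct form is edotseplotsta, option (B).
(A) taedotseplotsta is wrong: it has the affixes in the wrong order.
(C) edokhotseplotsta is wrong: it uses habitual instead of inchoative for aspect.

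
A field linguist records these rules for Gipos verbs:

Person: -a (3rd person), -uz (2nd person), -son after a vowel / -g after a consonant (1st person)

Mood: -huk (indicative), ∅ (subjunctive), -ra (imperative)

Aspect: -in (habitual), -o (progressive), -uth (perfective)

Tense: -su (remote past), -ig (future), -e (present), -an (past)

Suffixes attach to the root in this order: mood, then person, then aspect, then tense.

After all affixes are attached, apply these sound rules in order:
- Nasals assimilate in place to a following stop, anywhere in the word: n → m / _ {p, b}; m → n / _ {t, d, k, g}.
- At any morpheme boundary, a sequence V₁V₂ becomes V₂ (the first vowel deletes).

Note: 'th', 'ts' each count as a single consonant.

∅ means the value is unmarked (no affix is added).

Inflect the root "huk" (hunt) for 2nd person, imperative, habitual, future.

hukruzinig

Attach mood imperative -ra → hukra.
Attach person 2nd person -uz → hukrauz.
Attach aspect habitual -in → hukrauzin.
Attach tense future -ig → hukrauzinig.
Nasal assimilation: no change.
Apply vowel deletion: hukrauzinig → hukruzinig.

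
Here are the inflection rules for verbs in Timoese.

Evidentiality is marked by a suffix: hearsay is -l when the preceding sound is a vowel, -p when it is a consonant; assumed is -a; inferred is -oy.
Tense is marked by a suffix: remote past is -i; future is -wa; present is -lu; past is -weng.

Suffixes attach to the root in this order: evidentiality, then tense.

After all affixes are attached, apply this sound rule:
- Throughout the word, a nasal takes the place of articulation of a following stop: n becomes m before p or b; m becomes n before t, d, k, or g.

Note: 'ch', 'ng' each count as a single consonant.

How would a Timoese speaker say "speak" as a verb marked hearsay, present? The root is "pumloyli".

Attach evidentiality hearsay -l (after vowel 'i') → pumloylil.
Attach tense present -lu → pumloylillu.
Nasal assimilation: no change.

pumloylillu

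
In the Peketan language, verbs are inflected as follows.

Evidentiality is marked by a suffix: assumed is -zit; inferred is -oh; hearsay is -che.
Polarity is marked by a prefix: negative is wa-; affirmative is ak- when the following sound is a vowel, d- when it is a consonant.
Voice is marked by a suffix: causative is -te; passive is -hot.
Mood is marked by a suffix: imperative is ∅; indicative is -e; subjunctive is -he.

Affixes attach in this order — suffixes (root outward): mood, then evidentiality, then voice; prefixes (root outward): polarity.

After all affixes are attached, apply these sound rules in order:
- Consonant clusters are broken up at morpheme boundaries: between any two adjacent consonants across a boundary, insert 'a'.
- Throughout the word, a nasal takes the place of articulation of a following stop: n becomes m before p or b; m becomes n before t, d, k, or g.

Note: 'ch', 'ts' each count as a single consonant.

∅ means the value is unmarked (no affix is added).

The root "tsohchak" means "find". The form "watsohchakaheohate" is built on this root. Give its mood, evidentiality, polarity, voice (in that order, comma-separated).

Segment: wa-tsohchak-he-oh-te.
mood: -he → subjunctive.
evidentiality: -oh → inferred.
polarity: wa- → negative.
voice: -te → causative.

subjunctive, inferred, negative, causative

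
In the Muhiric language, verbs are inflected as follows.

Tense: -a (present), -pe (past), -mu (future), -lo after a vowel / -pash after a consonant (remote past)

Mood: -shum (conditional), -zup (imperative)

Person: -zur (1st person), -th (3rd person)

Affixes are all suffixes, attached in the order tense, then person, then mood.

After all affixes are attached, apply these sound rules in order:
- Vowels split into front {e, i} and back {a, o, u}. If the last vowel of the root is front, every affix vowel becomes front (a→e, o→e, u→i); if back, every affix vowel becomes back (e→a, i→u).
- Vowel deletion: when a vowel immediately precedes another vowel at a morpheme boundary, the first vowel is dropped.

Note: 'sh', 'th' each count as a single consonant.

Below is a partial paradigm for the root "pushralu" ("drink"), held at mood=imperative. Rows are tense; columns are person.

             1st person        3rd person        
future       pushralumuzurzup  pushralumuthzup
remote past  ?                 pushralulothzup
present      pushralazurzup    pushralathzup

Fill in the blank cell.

Attach tense remote past -lo (after vowel 'u') → pushralulo.
Attach person 1st person -zur → pushralulozur.
Attach mood imperative -zup → pushralulozurzup.
Vowel harmony: no change.
Vowel deletion: no change.

pushralulozurzup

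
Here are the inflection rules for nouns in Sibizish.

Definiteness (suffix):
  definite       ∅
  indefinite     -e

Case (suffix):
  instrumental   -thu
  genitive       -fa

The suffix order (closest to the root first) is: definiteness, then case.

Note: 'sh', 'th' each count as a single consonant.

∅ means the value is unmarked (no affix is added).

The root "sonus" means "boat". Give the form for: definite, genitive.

definiteness = definite: zero marking, form stays sonus.
Attach case genitive -fa → sonusfa.

sonusfa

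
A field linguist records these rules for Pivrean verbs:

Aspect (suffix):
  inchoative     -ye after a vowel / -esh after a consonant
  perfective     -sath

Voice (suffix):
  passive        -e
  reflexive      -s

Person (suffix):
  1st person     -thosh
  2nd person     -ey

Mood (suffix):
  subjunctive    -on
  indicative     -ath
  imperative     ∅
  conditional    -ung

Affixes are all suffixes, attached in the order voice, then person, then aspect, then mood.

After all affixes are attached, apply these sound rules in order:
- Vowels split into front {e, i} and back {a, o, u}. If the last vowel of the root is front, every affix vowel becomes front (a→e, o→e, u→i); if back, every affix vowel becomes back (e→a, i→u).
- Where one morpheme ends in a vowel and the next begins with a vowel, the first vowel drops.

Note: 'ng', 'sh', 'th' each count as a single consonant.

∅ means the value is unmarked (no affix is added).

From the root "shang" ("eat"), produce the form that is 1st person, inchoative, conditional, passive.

Attach voice passive -e → shange.
Attach person 1st person -thosh → shangethosh.
Attach aspect inchoative -esh (after consonant 'sh') → shangethoshesh.
Attach mood conditional -ung → shangethosheshung.
Apply vowel harmony: shangethosheshung → shangathoshashung.
Vowel deletion: no change.

shangathoshashung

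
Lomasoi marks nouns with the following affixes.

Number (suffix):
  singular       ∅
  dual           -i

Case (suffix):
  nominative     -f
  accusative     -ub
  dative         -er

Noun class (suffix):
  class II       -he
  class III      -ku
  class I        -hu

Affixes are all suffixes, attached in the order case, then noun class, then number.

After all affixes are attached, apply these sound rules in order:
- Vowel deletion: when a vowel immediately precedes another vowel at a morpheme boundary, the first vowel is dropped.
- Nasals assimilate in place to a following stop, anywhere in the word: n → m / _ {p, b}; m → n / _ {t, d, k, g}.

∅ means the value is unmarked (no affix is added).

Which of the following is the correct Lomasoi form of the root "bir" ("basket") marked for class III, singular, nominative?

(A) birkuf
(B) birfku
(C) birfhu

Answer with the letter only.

B

Attach case nominative -f → birf.
Attach noun class class III -ku → birfku.
number = singular: zero marking, form stays birfku.
Vowel deletion: no change.
Nasal assimilation: no change.
So the correct form is birfku, option (B).
(A) birkuf is wrong: it has the affixes in the wrong order.
(C) birfhu is wrong: it uses class I instead of class III for noun class.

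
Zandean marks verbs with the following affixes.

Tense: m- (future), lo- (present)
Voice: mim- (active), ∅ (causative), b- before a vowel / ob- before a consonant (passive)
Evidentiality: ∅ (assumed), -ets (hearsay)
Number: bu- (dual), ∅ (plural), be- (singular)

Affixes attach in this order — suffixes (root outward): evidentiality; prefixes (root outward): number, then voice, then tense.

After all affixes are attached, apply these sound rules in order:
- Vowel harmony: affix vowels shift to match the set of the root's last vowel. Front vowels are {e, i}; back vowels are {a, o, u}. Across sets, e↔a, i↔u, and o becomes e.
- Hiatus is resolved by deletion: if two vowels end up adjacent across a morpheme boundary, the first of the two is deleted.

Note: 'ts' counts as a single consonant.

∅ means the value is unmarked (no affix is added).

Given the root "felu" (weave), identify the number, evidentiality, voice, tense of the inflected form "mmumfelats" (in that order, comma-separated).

plural, hearsay, active, future

Segment: m-mim-felu-ets.
number: ∅ → plural.
evidentiality: -ets → hearsay.
voice: mim- → active.
tense: m- → future.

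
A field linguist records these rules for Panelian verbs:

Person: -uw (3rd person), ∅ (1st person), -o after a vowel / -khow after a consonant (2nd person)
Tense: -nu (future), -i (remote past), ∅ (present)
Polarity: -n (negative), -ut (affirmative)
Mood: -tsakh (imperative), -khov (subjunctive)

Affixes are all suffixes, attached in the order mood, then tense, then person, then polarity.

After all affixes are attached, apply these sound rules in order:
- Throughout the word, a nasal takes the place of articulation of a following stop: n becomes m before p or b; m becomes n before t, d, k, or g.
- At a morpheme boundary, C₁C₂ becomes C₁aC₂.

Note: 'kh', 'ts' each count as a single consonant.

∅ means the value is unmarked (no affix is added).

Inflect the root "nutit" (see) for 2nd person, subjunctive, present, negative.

Attach mood subjunctive -khov → nutitkhov.
tense = present: zero marking, form stays nutitkhov.
Attach person 2nd person -khow (after consonant 'v') → nutitkhovkhow.
Attach polarity negative -n → nutitkhovkhown.
Nasal assimilation: no change.
Apply epenthesis: nutitkhovkhown → nutitakhovakhowan.

nutitakhovakhowan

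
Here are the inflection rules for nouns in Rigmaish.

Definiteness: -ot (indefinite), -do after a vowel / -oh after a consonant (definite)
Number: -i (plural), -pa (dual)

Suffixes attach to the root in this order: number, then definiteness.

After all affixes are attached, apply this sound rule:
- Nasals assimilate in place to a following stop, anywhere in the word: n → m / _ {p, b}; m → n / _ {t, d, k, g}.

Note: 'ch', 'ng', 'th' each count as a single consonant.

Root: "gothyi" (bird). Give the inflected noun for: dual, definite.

gothyipado

Attach number dual -pa → gothyipa.
Attach definiteness definite -do (after vowel 'a') → gothyipado.
Nasal assimilation: no change.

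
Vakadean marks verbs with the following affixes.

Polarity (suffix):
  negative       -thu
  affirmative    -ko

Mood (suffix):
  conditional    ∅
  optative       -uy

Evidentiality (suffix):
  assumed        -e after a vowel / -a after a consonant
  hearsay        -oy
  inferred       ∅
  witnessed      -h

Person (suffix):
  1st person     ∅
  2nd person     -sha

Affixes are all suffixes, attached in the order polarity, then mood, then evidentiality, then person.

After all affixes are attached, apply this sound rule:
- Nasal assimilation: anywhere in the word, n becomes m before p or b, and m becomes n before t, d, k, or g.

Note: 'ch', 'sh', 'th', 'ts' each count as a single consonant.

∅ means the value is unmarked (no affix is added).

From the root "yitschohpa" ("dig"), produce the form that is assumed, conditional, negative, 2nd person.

yitschohpathuesha

Attach polarity negative -thu → yitschohpathu.
mood = conditional: zero marking, form stays yitschohpathu.
Attach evidentiality assumed -e (after vowel 'u') → yitschohpathue.
Attach person 2nd person -sha → yitschohpathuesha.
Nasal assimilation: no change.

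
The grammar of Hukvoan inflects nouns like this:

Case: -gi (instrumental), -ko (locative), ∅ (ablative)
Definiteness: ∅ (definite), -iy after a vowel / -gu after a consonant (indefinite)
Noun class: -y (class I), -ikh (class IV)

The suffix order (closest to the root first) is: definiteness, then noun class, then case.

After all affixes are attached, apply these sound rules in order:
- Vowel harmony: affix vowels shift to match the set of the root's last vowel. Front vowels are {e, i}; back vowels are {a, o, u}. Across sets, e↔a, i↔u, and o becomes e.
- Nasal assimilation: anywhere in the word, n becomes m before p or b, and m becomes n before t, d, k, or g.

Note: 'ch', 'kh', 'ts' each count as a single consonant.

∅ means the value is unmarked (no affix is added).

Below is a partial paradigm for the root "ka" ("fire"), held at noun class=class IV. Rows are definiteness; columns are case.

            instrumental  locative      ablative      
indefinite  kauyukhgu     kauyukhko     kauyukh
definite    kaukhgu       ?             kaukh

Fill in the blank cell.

kaukhko

definiteness = definite: zero marking, form stays ka.
Attach noun class class IV -ikh → kaikh.
Attach case locative -ko → kaikhko.
Apply vowel harmony: kaikhko → kaukhko.
Nasal assimilation: no change.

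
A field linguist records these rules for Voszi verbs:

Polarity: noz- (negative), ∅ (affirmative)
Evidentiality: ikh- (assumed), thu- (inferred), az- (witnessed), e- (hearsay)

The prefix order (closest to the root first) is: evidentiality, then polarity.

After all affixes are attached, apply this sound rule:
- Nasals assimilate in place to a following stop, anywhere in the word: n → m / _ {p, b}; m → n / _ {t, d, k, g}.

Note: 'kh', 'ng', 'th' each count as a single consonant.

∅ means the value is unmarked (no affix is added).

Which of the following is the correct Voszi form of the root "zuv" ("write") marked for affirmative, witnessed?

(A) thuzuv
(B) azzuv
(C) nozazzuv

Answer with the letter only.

B

Attach evidentiality witnessed az- → azzuv.
polarity = affirmative: zero marking, form stays azzuv.
Nasal assimilation: no change.
So the correct form is azzuv, option (B).
(A) thuzuv is wrong: it uses inferred instead of witnessed for evidentiality.
(C) nozazzuv is wrong: it uses negative instead of affirmative for polarity.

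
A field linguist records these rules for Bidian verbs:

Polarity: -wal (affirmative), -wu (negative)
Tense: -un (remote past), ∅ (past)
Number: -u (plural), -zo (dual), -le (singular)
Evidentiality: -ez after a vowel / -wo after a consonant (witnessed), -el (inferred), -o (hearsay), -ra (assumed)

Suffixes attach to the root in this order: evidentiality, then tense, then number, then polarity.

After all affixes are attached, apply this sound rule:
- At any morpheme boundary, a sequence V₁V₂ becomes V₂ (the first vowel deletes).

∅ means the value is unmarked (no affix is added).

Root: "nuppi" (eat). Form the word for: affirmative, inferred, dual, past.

Attach evidentiality inferred -el → nuppiel.
tense = past: zero marking, form stays nuppiel.
Attach number dual -zo → nuppielzo.
Attach polarity affirmative -wal → nuppielzowal.
Apply vowel deletion: nuppielzowal → nuppelzowal.

nuppelzowal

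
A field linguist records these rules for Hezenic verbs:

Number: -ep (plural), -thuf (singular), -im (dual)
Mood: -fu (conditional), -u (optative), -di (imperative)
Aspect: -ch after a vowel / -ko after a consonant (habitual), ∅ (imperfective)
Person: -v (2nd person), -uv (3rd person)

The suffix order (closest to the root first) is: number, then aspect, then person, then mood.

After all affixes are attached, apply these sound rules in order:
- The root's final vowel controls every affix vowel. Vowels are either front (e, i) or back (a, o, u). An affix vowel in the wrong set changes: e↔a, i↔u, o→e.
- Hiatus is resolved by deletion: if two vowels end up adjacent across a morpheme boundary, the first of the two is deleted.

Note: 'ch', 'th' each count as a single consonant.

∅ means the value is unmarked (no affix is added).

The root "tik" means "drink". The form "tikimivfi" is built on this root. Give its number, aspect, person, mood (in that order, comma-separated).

Segment: tik-im-uv-fu.
number: -im → dual.
aspect: ∅ → imperfective.
person: -uv → 3rd person.
mood: -fu → conditional.

dual, imperfective, 3rd person, conditional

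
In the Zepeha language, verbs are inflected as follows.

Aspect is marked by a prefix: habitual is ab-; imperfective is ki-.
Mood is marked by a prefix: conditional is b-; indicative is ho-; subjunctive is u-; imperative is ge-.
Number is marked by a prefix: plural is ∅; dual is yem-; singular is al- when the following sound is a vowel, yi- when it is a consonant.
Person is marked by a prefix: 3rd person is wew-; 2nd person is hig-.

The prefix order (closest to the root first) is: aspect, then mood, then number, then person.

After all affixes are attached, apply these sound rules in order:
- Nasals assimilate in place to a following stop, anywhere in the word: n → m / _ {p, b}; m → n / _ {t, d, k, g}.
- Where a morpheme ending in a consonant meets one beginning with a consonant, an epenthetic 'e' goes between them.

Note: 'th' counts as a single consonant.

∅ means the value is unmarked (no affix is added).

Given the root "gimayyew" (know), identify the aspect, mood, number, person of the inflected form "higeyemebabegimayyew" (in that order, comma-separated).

Segment: hig-yem-b-ab-gimayyew.
aspect: ab- → habitual.
mood: b- → conditional.
number: yem- → dual.
person: hig- → 2nd person.

habitual, conditional, dual, 2nd person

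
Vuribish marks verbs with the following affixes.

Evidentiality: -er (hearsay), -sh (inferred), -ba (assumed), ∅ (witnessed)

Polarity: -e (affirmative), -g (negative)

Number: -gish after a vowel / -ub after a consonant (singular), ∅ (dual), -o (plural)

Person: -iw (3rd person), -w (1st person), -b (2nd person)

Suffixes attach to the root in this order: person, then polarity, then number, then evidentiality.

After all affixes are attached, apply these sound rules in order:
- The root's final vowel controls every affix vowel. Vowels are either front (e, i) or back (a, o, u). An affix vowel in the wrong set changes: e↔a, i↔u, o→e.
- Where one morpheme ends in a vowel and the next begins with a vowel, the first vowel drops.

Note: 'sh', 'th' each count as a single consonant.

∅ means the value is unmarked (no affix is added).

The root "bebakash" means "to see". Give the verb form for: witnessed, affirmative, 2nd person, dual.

bebakashba

Attach person 2nd person -b → bebakashb.
Attach polarity affirmative -e → bebakashbe.
number = dual: zero marking, form stays bebakashbe.
evidentiality = witnessed: zero marking, form stays bebakashbe.
Apply vowel harmony: bebakashbe → bebakashba.
Vowel deletion: no change.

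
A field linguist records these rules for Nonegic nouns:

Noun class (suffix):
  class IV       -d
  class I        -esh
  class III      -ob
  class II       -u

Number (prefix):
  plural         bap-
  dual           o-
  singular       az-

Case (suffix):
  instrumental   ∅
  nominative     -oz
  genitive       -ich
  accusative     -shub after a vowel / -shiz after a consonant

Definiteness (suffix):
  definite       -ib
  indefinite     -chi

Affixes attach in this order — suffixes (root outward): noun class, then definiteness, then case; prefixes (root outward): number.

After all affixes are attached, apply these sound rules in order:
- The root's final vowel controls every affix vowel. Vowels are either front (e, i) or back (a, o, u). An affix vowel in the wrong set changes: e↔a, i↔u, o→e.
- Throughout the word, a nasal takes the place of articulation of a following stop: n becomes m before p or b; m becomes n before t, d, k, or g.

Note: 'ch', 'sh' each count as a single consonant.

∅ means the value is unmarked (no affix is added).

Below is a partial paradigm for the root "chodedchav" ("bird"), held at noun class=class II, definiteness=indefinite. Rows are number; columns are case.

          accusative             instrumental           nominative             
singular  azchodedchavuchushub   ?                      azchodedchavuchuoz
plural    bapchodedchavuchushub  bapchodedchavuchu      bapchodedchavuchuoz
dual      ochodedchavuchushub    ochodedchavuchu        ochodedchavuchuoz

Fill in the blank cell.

azchodedchavuchu

Attach noun class class II -u → chodedchavu.
Attach number singular az- → azchodedchavu.
Attach definiteness indefinite -chi → azchodedchavuchi.
case = instrumental: zero marking, form stays azchodedchavuchi.
Apply vowel harmony: azchodedchavuchi → azchodedchavuchu.
Nasal assimilation: no change.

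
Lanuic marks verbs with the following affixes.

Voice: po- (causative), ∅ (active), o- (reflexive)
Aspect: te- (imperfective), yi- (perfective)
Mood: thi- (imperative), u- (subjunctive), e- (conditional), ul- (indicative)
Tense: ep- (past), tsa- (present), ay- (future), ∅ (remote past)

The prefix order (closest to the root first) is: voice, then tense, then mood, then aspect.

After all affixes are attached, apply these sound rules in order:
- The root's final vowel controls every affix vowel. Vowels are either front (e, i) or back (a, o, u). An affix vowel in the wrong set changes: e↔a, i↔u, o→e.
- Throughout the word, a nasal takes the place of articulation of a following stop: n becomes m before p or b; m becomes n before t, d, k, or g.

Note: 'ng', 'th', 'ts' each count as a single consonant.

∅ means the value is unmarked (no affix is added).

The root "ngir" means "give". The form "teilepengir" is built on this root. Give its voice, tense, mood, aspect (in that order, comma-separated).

reflexive, past, indicative, imperfective

Segment: te-ul-ep-o-ngir.
voice: o- → reflexive.
tense: ep- → past.
mood: ul- → indicative.
aspect: te- → imperfective.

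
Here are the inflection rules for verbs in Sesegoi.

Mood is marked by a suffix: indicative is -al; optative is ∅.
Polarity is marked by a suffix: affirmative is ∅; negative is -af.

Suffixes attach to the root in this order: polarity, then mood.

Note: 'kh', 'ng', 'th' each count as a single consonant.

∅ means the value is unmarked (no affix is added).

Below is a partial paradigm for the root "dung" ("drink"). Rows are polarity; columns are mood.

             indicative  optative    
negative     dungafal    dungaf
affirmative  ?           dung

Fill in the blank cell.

dungal

polarity = affirmative: zero marking, form stays dung.
Attach mood indicative -al → dungal.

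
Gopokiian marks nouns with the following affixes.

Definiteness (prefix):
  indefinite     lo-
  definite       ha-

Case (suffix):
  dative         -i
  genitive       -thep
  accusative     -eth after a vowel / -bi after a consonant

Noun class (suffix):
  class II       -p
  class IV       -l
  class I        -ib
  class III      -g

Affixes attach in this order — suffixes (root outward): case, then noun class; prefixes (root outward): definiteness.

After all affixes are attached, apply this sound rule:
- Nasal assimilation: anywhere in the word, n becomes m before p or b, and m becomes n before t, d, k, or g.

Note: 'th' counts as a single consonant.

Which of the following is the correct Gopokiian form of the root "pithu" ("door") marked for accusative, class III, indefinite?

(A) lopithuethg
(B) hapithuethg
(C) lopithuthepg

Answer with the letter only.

Attach case accusative -eth (after vowel 'u') → pithueth.
Attach definiteness indefinite lo- → lopithueth.
Attach noun class class III -g → lopithuethg.
Nasal assimilation: no change.
So the correct form is lopithuethg, option (A).
(B) hapithuethg is wrong: it uses definite instead of indefinite for definiteness.
(C) lopithuthepg is wrong: it uses genitive instead of accusative for case.

A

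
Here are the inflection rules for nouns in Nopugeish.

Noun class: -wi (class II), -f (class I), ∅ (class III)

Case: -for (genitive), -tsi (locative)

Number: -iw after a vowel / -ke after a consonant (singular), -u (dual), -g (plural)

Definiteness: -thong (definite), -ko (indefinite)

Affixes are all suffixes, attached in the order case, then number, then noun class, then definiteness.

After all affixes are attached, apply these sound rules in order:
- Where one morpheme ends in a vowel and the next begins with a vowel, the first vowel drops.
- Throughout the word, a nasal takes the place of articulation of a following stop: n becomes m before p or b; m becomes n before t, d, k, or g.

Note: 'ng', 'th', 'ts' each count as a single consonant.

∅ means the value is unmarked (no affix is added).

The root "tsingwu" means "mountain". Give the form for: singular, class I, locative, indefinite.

Attach case locative -tsi → tsingwutsi.
Attach number singular -iw (after vowel 'i') → tsingwutsiiw.
Attach noun class class I -f → tsingwutsiiwf.
Attach definiteness indefinite -ko → tsingwutsiiwfko.
Apply vowel deletion: tsingwutsiiwfko → tsingwutsiwfko.
Nasal assimilation: no change.

tsingwutsiwfko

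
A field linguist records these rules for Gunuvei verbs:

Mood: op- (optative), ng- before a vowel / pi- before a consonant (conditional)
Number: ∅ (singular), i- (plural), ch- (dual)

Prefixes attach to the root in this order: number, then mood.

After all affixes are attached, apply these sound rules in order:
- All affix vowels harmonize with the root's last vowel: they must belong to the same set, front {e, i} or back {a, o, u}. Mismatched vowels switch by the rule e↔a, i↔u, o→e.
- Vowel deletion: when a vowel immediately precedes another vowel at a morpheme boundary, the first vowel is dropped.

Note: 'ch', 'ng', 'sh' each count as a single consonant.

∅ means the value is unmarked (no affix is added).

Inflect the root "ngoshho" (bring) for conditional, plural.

ngungoshho

Attach number plural i- → ingoshho.
Attach mood conditional ng- (before vowel 'i') → ngingoshho.
Apply vowel harmony: ngingoshho → ngungoshho.
Vowel deletion: no change.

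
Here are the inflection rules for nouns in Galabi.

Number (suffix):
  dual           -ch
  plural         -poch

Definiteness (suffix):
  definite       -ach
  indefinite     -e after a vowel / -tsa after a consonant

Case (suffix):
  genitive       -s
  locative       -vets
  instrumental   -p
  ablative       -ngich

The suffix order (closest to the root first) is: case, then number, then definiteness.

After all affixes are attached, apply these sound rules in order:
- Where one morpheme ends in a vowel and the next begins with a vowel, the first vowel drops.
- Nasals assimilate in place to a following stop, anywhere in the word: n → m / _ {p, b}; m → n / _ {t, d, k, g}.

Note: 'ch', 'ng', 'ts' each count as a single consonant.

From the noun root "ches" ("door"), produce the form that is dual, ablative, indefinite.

Attach case ablative -ngich → chesngich.
Attach number dual -ch → chesngichch.
Attach definiteness indefinite -tsa (after consonant 'ch') → chesngichchtsa.
Vowel deletion: no change.
Nasal assimilation: no change.

chesngichchtsa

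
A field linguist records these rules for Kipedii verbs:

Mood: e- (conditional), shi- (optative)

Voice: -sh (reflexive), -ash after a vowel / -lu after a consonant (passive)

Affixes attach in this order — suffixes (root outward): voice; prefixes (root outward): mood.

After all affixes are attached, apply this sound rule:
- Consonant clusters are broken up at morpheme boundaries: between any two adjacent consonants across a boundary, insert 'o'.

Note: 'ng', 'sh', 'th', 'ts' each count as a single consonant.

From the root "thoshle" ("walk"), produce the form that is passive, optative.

Attach mood optative shi- → shithoshle.
Attach voice passive -ash (after vowel 'e') → shithoshleash.
Epenthesis: no change.

shithoshleash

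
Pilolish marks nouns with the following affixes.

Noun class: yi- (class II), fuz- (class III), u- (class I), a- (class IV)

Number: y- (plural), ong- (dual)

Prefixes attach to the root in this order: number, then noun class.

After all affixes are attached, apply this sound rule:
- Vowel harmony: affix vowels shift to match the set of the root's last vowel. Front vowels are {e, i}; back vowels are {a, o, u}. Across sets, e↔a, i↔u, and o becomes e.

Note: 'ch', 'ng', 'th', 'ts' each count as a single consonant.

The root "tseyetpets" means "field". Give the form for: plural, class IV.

Attach number plural y- → ytseyetpets.
Attach noun class class IV a- → aytseyetpets.
Apply vowel harmony: aytseyetpets → eytseyetpets.

eytseyetpets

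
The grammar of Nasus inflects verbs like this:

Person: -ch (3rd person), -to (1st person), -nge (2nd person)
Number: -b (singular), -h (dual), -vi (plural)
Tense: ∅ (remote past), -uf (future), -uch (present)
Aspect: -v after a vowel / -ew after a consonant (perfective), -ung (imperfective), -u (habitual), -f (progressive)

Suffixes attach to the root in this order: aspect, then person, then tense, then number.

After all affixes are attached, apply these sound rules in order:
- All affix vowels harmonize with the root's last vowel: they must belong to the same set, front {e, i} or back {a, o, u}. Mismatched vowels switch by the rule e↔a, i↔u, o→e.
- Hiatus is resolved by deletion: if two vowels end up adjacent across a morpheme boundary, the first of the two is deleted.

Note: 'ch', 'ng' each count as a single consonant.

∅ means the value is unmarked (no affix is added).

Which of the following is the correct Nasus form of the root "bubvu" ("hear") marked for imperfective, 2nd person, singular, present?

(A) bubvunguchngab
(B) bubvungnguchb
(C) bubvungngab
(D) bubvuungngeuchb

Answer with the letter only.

Attach aspect imperfective -ung → bubvuung.
Attach person 2nd person -nge → bubvuungnge.
Attach tense present -uch → bubvuungngeuch.
Attach number singular -b → bubvuungngeuchb.
Apply vowel harmony: bubvuungngeuchb → bubvuungngauchb.
Apply vowel deletion: bubvuungngauchb → bubvungnguchb.
So the correct form is bubvungnguchb, option (B).
(C) bubvungngab is wrong: it uses remote past instead of present for tense.
(D) bubvuungngeuchb is wrong: it fails to apply the sound rule(s).
(A) bubvunguchngab is wrong: it has the affixes in the wrong order.

B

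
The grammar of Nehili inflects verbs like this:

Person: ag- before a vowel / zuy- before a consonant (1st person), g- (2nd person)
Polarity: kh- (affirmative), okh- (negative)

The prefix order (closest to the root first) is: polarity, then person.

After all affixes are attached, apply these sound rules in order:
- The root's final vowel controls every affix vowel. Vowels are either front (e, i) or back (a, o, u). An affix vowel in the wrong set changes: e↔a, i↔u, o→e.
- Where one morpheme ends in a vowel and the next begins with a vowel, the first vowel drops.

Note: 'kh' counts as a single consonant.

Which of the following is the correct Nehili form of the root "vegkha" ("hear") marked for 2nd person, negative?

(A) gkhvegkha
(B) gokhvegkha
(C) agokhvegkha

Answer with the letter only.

Attach polarity negative okh- → okhvegkha.
Attach person 2nd person g- → gokhvegkha.
Vowel harmony: no change.
Vowel deletion: no change.
So the correct form is gokhvegkha, option (B).
(A) gkhvegkha is wrong: it uses affirmative instead of negative for polarity.
(C) agokhvegkha is wrong: it uses 1st person instead of 2nd person for person.

B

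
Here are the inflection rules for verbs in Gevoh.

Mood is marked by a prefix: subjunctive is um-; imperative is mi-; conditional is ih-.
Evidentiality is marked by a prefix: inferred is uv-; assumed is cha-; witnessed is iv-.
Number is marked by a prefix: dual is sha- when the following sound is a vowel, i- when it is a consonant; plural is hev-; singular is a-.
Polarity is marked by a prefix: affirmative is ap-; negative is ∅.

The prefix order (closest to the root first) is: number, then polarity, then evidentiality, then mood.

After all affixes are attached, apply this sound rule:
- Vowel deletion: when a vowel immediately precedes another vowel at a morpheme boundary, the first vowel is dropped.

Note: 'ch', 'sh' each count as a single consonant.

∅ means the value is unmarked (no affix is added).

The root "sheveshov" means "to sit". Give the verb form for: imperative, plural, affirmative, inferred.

muvaphevsheveshov

Attach number plural hev- → hevsheveshov.
Attach polarity affirmative ap- → aphevsheveshov.
Attach evidentiality inferred uv- → uvaphevsheveshov.
Attach mood imperative mi- → miuvaphevsheveshov.
Apply vowel deletion: miuvaphevsheveshov → muvaphevsheveshov.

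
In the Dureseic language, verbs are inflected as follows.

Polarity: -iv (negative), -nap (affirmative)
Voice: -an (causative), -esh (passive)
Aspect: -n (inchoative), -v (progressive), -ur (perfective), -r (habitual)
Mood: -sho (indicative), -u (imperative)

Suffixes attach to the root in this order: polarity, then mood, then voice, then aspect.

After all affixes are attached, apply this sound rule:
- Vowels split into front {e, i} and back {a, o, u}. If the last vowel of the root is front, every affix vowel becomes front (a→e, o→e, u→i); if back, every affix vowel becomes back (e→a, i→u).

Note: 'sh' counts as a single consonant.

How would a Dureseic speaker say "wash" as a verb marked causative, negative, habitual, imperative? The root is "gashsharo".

Attach polarity negative -iv → gashsharoiv.
Attach mood imperative -u → gashsharoivu.
Attach voice causative -an → gashsharoivuan.
Attach aspect habitual -r → gashsharoivuanr.
Apply vowel harmony: gashsharoivuanr → gashsharouvuanr.

gashsharouvuanr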